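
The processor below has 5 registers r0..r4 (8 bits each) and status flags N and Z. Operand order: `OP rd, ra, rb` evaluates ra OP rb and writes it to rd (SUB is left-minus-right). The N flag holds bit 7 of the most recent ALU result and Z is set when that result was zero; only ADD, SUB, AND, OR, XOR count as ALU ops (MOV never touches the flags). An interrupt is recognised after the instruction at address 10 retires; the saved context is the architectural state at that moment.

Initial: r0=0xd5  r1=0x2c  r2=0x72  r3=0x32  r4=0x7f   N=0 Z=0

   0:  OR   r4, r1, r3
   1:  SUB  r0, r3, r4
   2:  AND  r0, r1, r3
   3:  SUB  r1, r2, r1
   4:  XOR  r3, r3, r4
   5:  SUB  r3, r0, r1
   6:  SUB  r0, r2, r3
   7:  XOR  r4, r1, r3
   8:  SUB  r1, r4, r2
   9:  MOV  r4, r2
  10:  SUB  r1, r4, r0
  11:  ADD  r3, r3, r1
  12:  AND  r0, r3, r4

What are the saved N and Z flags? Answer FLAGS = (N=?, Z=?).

after  0: r0=0xd5 r1=0x2c r2=0x72 r3=0x32 r4=0x3e  N=0 Z=0
after  1: r0=0xf4 r1=0x2c r2=0x72 r3=0x32 r4=0x3e  N=1 Z=0
after  2: r0=0x20 r1=0x2c r2=0x72 r3=0x32 r4=0x3e  N=0 Z=0
after  3: r0=0x20 r1=0x46 r2=0x72 r3=0x32 r4=0x3e  N=0 Z=0
after  4: r0=0x20 r1=0x46 r2=0x72 r3=0x0c r4=0x3e  N=0 Z=0
after  5: r0=0x20 r1=0x46 r2=0x72 r3=0xda r4=0x3e  N=1 Z=0
after  6: r0=0x98 r1=0x46 r2=0x72 r3=0xda r4=0x3e  N=1 Z=0
after  7: r0=0x98 r1=0x46 r2=0x72 r3=0xda r4=0x9c  N=1 Z=0
after  8: r0=0x98 r1=0x2a r2=0x72 r3=0xda r4=0x9c  N=0 Z=0
after  9: r0=0x98 r1=0x2a r2=0x72 r3=0xda r4=0x72  N=0 Z=0
after 10: r0=0x98 r1=0xda r2=0x72 r3=0xda r4=0x72  N=1 Z=0
-- IRQ taken; context saved, return-PC = 11 --

FLAGS = (N=1, Z=0)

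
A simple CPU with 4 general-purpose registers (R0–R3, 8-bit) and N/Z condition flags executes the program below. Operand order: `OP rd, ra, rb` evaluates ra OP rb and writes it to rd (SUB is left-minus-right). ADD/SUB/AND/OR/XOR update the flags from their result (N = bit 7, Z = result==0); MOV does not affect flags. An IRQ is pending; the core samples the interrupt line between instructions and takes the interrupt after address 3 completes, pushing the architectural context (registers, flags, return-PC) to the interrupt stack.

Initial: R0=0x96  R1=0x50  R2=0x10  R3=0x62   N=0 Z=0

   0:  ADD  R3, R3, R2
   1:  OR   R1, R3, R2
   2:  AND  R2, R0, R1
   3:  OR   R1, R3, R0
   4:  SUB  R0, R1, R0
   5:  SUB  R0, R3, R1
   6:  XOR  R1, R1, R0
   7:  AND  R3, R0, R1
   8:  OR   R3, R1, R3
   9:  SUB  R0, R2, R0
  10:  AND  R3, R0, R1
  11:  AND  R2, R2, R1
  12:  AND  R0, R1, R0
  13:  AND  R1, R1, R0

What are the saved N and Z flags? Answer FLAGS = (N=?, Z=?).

FLAGS = (N=1, Z=0)

after  0: R0=0x96 R1=0x50 R2=0x10 R3=0x72  N=0 Z=0
after  1: R0=0x96 R1=0x72 R2=0x10 R3=0x72  N=0 Z=0
after  2: R0=0x96 R1=0x72 R2=0x12 R3=0x72  N=0 Z=0
after  3: R0=0x96 R1=0xf6 R2=0x12 R3=0x72  N=1 Z=0
-- IRQ taken; context saved, return-PC = 4 --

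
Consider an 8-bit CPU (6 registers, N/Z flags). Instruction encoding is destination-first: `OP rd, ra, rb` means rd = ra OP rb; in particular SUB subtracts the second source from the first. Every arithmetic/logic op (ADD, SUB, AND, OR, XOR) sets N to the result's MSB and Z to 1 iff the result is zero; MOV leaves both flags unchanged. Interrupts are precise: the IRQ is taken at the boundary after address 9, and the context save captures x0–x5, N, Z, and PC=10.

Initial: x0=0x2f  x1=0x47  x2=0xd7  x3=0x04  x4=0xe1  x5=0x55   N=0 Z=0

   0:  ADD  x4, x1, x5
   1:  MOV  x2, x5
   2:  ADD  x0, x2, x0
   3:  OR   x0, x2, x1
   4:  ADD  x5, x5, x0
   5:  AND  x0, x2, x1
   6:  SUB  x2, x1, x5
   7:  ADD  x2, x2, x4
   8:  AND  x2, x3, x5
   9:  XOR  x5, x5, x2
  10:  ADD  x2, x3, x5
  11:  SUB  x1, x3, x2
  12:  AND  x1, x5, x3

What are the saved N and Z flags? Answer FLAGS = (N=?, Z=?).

after  0: x0=0x2f x1=0x47 x2=0xd7 x3=0x04 x4=0x9c x5=0x55  N=1 Z=0
after  1: x0=0x2f x1=0x47 x2=0x55 x3=0x04 x4=0x9c x5=0x55  N=1 Z=0
after  2: x0=0x84 x1=0x47 x2=0x55 x3=0x04 x4=0x9c x5=0x55  N=1 Z=0
after  3: x0=0x57 x1=0x47 x2=0x55 x3=0x04 x4=0x9c x5=0x55  N=0 Z=0
after  4: x0=0x57 x1=0x47 x2=0x55 x3=0x04 x4=0x9c x5=0xac  N=1 Z=0
after  5: x0=0x45 x1=0x47 x2=0x55 x3=0x04 x4=0x9c x5=0xac  N=0 Z=0
after  6: x0=0x45 x1=0x47 x2=0x9b x3=0x04 x4=0x9c x5=0xac  N=1 Z=0
after  7: x0=0x45 x1=0x47 x2=0x37 x3=0x04 x4=0x9c x5=0xac  N=0 Z=0
after  8: x0=0x45 x1=0x47 x2=0x04 x3=0x04 x4=0x9c x5=0xac  N=0 Z=0
after  9: x0=0x45 x1=0x47 x2=0x04 x3=0x04 x4=0x9c x5=0xa8  N=1 Z=0
-- IRQ taken; context saved, return-PC = 10 --

FLAGS = (N=1, Z=0)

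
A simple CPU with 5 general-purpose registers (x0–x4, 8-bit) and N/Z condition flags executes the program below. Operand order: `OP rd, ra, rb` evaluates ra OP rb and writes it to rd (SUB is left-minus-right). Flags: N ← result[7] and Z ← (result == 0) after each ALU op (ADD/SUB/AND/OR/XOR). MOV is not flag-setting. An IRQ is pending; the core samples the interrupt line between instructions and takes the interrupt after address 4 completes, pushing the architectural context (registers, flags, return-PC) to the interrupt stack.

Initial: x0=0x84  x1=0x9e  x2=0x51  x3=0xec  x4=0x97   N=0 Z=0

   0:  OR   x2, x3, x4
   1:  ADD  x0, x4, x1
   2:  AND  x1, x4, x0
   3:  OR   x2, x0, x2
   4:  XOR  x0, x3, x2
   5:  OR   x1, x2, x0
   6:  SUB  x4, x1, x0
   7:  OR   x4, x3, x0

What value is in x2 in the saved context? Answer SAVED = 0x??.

after  0: x0=0x84 x1=0x9e x2=0xff x3=0xec x4=0x97  N=1 Z=0
after  1: x0=0x35 x1=0x9e x2=0xff x3=0xec x4=0x97  N=0 Z=0
after  2: x0=0x35 x1=0x15 x2=0xff x3=0xec x4=0x97  N=0 Z=0
after  3: x0=0x35 x1=0x15 x2=0xff x3=0xec x4=0x97  N=1 Z=0
after  4: x0=0x13 x1=0x15 x2=0xff x3=0xec x4=0x97  N=0 Z=0
-- IRQ taken; context saved, return-PC = 5 --

SAVED = 0xff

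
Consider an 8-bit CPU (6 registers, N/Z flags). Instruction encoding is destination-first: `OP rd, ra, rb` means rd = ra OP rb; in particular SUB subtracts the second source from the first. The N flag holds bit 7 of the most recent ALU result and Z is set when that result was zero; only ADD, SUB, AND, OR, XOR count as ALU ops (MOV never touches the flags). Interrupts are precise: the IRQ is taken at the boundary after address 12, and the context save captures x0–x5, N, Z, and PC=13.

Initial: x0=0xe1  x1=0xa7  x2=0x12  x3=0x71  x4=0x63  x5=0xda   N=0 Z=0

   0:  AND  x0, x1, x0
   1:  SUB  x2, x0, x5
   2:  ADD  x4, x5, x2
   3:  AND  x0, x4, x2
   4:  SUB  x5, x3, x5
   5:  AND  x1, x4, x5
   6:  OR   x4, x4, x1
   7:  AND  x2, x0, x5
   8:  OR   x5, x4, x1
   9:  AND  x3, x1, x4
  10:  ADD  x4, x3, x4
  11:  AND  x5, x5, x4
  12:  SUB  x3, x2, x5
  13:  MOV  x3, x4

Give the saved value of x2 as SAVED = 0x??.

SAVED = 0x81

after  0: x0=0xa1 x1=0xa7 x2=0x12 x3=0x71 x4=0x63 x5=0xda  N=1 Z=0
after  1: x0=0xa1 x1=0xa7 x2=0xc7 x3=0x71 x4=0x63 x5=0xda  N=1 Z=0
after  2: x0=0xa1 x1=0xa7 x2=0xc7 x3=0x71 x4=0xa1 x5=0xda  N=1 Z=0
after  3: x0=0x81 x1=0xa7 x2=0xc7 x3=0x71 x4=0xa1 x5=0xda  N=1 Z=0
after  4: x0=0x81 x1=0xa7 x2=0xc7 x3=0x71 x4=0xa1 x5=0x97  N=1 Z=0
after  5: x0=0x81 x1=0x81 x2=0xc7 x3=0x71 x4=0xa1 x5=0x97  N=1 Z=0
after  6: x0=0x81 x1=0x81 x2=0xc7 x3=0x71 x4=0xa1 x5=0x97  N=1 Z=0
after  7: x0=0x81 x1=0x81 x2=0x81 x3=0x71 x4=0xa1 x5=0x97  N=1 Z=0
after  8: x0=0x81 x1=0x81 x2=0x81 x3=0x71 x4=0xa1 x5=0xa1  N=1 Z=0
after  9: x0=0x81 x1=0x81 x2=0x81 x3=0x81 x4=0xa1 x5=0xa1  N=1 Z=0
after 10: x0=0x81 x1=0x81 x2=0x81 x3=0x81 x4=0x22 x5=0xa1  N=0 Z=0
after 11: x0=0x81 x1=0x81 x2=0x81 x3=0x81 x4=0x22 x5=0x20  N=0 Z=0
after 12: x0=0x81 x1=0x81 x2=0x81 x3=0x61 x4=0x22 x5=0x20  N=0 Z=0
-- IRQ taken; context saved, return-PC = 13 --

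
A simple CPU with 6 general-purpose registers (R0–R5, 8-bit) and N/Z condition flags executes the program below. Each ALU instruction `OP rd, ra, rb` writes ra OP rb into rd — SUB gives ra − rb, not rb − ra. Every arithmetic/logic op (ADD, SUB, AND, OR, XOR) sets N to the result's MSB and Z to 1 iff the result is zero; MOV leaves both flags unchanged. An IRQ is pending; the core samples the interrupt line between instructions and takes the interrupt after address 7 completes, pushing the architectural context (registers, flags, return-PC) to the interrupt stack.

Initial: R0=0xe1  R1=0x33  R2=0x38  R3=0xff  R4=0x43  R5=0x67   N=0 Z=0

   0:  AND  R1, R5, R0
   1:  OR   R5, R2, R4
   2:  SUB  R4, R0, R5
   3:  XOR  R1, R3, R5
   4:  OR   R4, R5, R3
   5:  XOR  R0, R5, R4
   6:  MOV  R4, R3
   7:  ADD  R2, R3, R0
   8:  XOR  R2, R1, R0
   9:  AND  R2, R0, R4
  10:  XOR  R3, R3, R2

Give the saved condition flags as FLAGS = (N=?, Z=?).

after  0: R0=0xe1 R1=0x61 R2=0x38 R3=0xff R4=0x43 R5=0x67  N=0 Z=0
after  1: R0=0xe1 R1=0x61 R2=0x38 R3=0xff R4=0x43 R5=0x7b  N=0 Z=0
after  2: R0=0xe1 R1=0x61 R2=0x38 R3=0xff R4=0x66 R5=0x7b  N=0 Z=0
after  3: R0=0xe1 R1=0x84 R2=0x38 R3=0xff R4=0x66 R5=0x7b  N=1 Z=0
after  4: R0=0xe1 R1=0x84 R2=0x38 R3=0xff R4=0xff R5=0x7b  N=1 Z=0
after  5: R0=0x84 R1=0x84 R2=0x38 R3=0xff R4=0xff R5=0x7b  N=1 Z=0
after  6: R0=0x84 R1=0x84 R2=0x38 R3=0xff R4=0xff R5=0x7b  N=1 Z=0
after  7: R0=0x84 R1=0x84 R2=0x83 R3=0xff R4=0xff R5=0x7b  N=1 Z=0
-- IRQ taken; context saved, return-PC = 8 --

FLAGS = (N=1, Z=0)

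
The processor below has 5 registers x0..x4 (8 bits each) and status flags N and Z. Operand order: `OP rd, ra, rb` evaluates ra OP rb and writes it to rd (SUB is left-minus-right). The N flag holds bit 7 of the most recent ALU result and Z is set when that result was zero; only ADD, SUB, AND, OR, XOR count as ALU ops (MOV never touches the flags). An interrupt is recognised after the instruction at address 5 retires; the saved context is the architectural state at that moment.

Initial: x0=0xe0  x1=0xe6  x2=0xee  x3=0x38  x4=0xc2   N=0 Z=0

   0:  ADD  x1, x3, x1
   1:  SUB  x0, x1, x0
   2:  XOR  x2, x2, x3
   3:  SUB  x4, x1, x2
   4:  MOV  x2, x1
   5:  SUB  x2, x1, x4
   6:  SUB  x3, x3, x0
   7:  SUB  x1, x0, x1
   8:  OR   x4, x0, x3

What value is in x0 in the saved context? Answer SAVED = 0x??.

SAVED = 0x3e

after  0: x0=0xe0 x1=0x1e x2=0xee x3=0x38 x4=0xc2  N=0 Z=0
after  1: x0=0x3e x1=0x1e x2=0xee x3=0x38 x4=0xc2  N=0 Z=0
after  2: x0=0x3e x1=0x1e x2=0xd6 x3=0x38 x4=0xc2  N=1 Z=0
after  3: x0=0x3e x1=0x1e x2=0xd6 x3=0x38 x4=0x48  N=0 Z=0
after  4: x0=0x3e x1=0x1e x2=0x1e x3=0x38 x4=0x48  N=0 Z=0
after  5: x0=0x3e x1=0x1e x2=0xd6 x3=0x38 x4=0x48  N=1 Z=0
-- IRQ taken; context saved, return-PC = 6 --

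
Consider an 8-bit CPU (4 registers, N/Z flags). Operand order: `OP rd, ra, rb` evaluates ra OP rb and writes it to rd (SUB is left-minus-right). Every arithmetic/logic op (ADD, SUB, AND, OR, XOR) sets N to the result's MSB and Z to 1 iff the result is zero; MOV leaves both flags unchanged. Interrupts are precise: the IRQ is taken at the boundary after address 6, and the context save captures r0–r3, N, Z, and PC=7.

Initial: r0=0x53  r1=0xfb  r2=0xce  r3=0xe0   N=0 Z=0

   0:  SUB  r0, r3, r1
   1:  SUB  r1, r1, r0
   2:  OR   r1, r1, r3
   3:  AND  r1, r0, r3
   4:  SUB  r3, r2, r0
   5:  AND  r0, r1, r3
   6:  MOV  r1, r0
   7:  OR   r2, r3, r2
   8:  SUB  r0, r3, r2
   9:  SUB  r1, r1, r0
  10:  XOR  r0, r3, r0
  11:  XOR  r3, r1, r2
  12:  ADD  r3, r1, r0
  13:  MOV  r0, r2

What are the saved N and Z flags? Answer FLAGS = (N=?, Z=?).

after  0: r0=0xe5 r1=0xfb r2=0xce r3=0xe0  N=1 Z=0
after  1: r0=0xe5 r1=0x16 r2=0xce r3=0xe0  N=0 Z=0
after  2: r0=0xe5 r1=0xf6 r2=0xce r3=0xe0  N=1 Z=0
after  3: r0=0xe5 r1=0xe0 r2=0xce r3=0xe0  N=1 Z=0
after  4: r0=0xe5 r1=0xe0 r2=0xce r3=0xe9  N=1 Z=0
after  5: r0=0xe0 r1=0xe0 r2=0xce r3=0xe9  N=1 Z=0
after  6: r0=0xe0 r1=0xe0 r2=0xce r3=0xe9  N=1 Z=0
-- IRQ taken; context saved, return-PC = 7 --

FLAGS = (N=1, Z=0)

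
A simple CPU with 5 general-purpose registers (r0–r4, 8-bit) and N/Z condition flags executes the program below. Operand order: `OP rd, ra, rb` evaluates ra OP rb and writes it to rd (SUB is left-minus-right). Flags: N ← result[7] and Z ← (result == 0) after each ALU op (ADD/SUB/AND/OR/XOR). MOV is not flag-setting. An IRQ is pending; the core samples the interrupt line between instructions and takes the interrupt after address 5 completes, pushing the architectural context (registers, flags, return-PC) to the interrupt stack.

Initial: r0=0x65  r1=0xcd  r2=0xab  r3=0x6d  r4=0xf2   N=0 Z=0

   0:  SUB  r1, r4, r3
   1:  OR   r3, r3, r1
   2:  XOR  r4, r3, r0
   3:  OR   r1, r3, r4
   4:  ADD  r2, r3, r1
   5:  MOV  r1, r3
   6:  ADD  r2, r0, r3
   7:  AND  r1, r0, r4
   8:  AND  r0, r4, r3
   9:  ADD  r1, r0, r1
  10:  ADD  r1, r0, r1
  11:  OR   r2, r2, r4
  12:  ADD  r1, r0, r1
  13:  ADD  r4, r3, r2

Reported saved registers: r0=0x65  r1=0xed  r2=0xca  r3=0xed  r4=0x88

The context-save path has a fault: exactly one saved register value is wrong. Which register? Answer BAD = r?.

BAD = r2

after  0: r0=0x65 r1=0x85 r2=0xab r3=0x6d r4=0xf2  N=1 Z=0
after  1: r0=0x65 r1=0x85 r2=0xab r3=0xed r4=0xf2  N=1 Z=0
after  2: r0=0x65 r1=0x85 r2=0xab r3=0xed r4=0x88  N=1 Z=0
after  3: r0=0x65 r1=0xed r2=0xab r3=0xed r4=0x88  N=1 Z=0
after  4: r0=0x65 r1=0xed r2=0xda r3=0xed r4=0x88  N=1 Z=0
after  5: r0=0x65 r1=0xed r2=0xda r3=0xed r4=0x88  N=1 Z=0
-- IRQ taken; context saved, return-PC = 6 --
mismatch: r2: reported 0xca vs actual 0xda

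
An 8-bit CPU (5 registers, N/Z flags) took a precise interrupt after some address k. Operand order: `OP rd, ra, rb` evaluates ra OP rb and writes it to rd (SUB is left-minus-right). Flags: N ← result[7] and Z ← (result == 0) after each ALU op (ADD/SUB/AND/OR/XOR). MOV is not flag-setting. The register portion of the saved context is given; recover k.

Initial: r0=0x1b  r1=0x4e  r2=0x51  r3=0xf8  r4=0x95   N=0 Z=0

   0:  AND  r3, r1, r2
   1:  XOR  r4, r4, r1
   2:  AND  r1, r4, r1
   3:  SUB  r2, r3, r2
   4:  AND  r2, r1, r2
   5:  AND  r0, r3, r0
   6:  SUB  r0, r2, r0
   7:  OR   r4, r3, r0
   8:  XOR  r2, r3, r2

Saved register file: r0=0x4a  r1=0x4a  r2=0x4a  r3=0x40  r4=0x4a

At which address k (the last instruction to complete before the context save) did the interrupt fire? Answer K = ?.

K = 7

after  0: r0=0x1b r1=0x4e r2=0x51 r3=0x40 r4=0x95  N=0 Z=0
after  1: r0=0x1b r1=0x4e r2=0x51 r3=0x40 r4=0xdb  N=1 Z=0
after  2: r0=0x1b r1=0x4a r2=0x51 r3=0x40 r4=0xdb  N=0 Z=0
after  3: r0=0x1b r1=0x4a r2=0xef r3=0x40 r4=0xdb  N=1 Z=0
after  4: r0=0x1b r1=0x4a r2=0x4a r3=0x40 r4=0xdb  N=0 Z=0
after  5: r0=0x00 r1=0x4a r2=0x4a r3=0x40 r4=0xdb  N=0 Z=1
after  6: r0=0x4a r1=0x4a r2=0x4a r3=0x40 r4=0xdb  N=0 Z=0
after  7: r0=0x4a r1=0x4a r2=0x4a r3=0x40 r4=0x4a  N=0 Z=0
-- IRQ taken; context saved, return-PC = 8 --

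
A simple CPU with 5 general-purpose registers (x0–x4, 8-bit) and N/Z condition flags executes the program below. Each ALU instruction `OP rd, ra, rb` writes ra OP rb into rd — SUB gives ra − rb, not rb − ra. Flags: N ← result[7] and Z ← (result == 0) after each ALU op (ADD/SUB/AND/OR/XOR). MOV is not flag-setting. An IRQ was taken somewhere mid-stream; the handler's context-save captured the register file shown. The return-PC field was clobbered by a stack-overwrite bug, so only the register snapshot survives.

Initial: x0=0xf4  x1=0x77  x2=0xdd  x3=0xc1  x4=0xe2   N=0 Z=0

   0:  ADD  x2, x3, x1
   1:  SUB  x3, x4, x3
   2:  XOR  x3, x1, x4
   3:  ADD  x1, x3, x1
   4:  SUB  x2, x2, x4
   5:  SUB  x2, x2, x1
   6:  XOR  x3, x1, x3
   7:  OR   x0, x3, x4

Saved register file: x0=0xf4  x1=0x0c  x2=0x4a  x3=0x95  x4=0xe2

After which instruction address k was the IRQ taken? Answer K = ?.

after  0: x0=0xf4 x1=0x77 x2=0x38 x3=0xc1 x4=0xe2  N=0 Z=0
after  1: x0=0xf4 x1=0x77 x2=0x38 x3=0x21 x4=0xe2  N=0 Z=0
after  2: x0=0xf4 x1=0x77 x2=0x38 x3=0x95 x4=0xe2  N=1 Z=0
after  3: x0=0xf4 x1=0x0c x2=0x38 x3=0x95 x4=0xe2  N=0 Z=0
after  4: x0=0xf4 x1=0x0c x2=0x56 x3=0x95 x4=0xe2  N=0 Z=0
after  5: x0=0xf4 x1=0x0c x2=0x4a x3=0x95 x4=0xe2  N=0 Z=0
-- IRQ taken; context saved, return-PC = 6 --

K = 5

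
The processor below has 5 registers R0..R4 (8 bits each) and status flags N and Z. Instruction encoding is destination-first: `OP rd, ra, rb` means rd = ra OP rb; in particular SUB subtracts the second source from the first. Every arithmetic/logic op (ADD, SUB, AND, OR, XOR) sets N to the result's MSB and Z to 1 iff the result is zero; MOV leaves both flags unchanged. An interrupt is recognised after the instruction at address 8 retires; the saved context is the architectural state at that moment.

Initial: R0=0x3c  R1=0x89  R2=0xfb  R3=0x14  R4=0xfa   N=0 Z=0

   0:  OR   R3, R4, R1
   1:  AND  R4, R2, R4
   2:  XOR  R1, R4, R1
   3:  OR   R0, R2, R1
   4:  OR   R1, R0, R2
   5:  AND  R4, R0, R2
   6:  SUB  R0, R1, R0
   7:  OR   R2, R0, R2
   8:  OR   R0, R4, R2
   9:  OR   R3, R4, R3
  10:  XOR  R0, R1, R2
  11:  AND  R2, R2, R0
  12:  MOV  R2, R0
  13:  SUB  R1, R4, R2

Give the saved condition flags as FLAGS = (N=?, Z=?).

after  0: R0=0x3c R1=0x89 R2=0xfb R3=0xfb R4=0xfa  N=1 Z=0
after  1: R0=0x3c R1=0x89 R2=0xfb R3=0xfb R4=0xfa  N=1 Z=0
after  2: R0=0x3c R1=0x73 R2=0xfb R3=0xfb R4=0xfa  N=0 Z=0
after  3: R0=0xfb R1=0x73 R2=0xfb R3=0xfb R4=0xfa  N=1 Z=0
after  4: R0=0xfb R1=0xfb R2=0xfb R3=0xfb R4=0xfa  N=1 Z=0
after  5: R0=0xfb R1=0xfb R2=0xfb R3=0xfb R4=0xfb  N=1 Z=0
after  6: R0=0x00 R1=0xfb R2=0xfb R3=0xfb R4=0xfb  N=0 Z=1
after  7: R0=0x00 R1=0xfb R2=0xfb R3=0xfb R4=0xfb  N=1 Z=0
after  8: R0=0xfb R1=0xfb R2=0xfb R3=0xfb R4=0xfb  N=1 Z=0
-- IRQ taken; context saved, return-PC = 9 --

FLAGS = (N=1, Z=0)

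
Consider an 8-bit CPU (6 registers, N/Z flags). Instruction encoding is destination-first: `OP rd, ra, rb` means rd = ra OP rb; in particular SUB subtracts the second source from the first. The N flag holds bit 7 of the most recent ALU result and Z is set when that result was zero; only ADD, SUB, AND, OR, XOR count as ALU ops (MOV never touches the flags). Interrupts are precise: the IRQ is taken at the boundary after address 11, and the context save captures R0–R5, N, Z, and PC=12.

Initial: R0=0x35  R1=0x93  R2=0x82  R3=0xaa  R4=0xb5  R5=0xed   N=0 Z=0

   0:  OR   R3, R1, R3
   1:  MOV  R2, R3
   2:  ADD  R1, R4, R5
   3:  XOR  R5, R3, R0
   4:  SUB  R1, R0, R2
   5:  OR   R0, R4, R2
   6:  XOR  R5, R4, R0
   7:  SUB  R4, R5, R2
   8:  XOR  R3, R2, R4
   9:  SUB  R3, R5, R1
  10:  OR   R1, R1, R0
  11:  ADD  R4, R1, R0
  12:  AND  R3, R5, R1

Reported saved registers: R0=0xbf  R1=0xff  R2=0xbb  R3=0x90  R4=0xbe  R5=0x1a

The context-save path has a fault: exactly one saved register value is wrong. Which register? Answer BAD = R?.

after  0: R0=0x35 R1=0x93 R2=0x82 R3=0xbb R4=0xb5 R5=0xed  N=1 Z=0
after  1: R0=0x35 R1=0x93 R2=0xbb R3=0xbb R4=0xb5 R5=0xed  N=1 Z=0
after  2: R0=0x35 R1=0xa2 R2=0xbb R3=0xbb R4=0xb5 R5=0xed  N=1 Z=0
after  3: R0=0x35 R1=0xa2 R2=0xbb R3=0xbb R4=0xb5 R5=0x8e  N=1 Z=0
after  4: R0=0x35 R1=0x7a R2=0xbb R3=0xbb R4=0xb5 R5=0x8e  N=0 Z=0
after  5: R0=0xbf R1=0x7a R2=0xbb R3=0xbb R4=0xb5 R5=0x8e  N=1 Z=0
after  6: R0=0xbf R1=0x7a R2=0xbb R3=0xbb R4=0xb5 R5=0x0a  N=0 Z=0
after  7: R0=0xbf R1=0x7a R2=0xbb R3=0xbb R4=0x4f R5=0x0a  N=0 Z=0
after  8: R0=0xbf R1=0x7a R2=0xbb R3=0xf4 R4=0x4f R5=0x0a  N=1 Z=0
after  9: R0=0xbf R1=0x7a R2=0xbb R3=0x90 R4=0x4f R5=0x0a  N=1 Z=0
after 10: R0=0xbf R1=0xff R2=0xbb R3=0x90 R4=0x4f R5=0x0a  N=1 Z=0
after 11: R0=0xbf R1=0xff R2=0xbb R3=0x90 R4=0xbe R5=0x0a  N=1 Z=0
-- IRQ taken; context saved, return-PC = 12 --
mismatch: R5: reported 0x1a vs actual 0x0a

BAD = R5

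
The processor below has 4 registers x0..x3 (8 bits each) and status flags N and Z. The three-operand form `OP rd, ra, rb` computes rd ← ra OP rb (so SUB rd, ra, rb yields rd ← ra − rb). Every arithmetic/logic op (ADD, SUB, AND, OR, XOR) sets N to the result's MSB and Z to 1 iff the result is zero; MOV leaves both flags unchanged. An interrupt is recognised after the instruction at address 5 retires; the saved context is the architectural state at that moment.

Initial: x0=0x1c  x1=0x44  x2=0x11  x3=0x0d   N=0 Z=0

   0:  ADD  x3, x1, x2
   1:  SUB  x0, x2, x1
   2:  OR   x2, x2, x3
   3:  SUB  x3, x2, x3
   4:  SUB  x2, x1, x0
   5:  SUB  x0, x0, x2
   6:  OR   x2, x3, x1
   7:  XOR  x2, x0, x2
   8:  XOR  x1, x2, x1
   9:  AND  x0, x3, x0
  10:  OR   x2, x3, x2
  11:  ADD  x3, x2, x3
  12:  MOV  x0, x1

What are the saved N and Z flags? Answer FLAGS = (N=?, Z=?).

FLAGS = (N=0, Z=0)

after  0: x0=0x1c x1=0x44 x2=0x11 x3=0x55  N=0 Z=0
after  1: x0=0xcd x1=0x44 x2=0x11 x3=0x55  N=1 Z=0
after  2: x0=0xcd x1=0x44 x2=0x55 x3=0x55  N=0 Z=0
after  3: x0=0xcd x1=0x44 x2=0x55 x3=0x00  N=0 Z=1
after  4: x0=0xcd x1=0x44 x2=0x77 x3=0x00  N=0 Z=0
after  5: x0=0x56 x1=0x44 x2=0x77 x3=0x00  N=0 Z=0
-- IRQ taken; context saved, return-PC = 6 --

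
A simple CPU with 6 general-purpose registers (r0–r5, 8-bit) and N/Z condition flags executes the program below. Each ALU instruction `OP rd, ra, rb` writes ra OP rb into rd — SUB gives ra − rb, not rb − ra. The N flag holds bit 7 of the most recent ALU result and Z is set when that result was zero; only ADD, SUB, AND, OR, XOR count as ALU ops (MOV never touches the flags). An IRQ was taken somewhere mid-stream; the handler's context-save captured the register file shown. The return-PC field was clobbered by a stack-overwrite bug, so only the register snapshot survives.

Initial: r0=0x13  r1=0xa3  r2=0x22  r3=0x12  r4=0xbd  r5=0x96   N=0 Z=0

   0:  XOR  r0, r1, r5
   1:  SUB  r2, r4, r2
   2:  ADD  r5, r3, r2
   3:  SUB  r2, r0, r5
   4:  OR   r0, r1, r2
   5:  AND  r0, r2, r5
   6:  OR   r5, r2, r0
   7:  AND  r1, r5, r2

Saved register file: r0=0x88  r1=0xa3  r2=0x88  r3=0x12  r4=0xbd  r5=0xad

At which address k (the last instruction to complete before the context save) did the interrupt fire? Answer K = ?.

K = 5

after  0: r0=0x35 r1=0xa3 r2=0x22 r3=0x12 r4=0xbd r5=0x96  N=0 Z=0
after  1: r0=0x35 r1=0xa3 r2=0x9b r3=0x12 r4=0xbd r5=0x96  N=1 Z=0
after  2: r0=0x35 r1=0xa3 r2=0x9b r3=0x12 r4=0xbd r5=0xad  N=1 Z=0
after  3: r0=0x35 r1=0xa3 r2=0x88 r3=0x12 r4=0xbd r5=0xad  N=1 Z=0
after  4: r0=0xab r1=0xa3 r2=0x88 r3=0x12 r4=0xbd r5=0xad  N=1 Z=0
after  5: r0=0x88 r1=0xa3 r2=0x88 r3=0x12 r4=0xbd r5=0xad  N=1 Z=0
-- IRQ taken; context saved, return-PC = 6 --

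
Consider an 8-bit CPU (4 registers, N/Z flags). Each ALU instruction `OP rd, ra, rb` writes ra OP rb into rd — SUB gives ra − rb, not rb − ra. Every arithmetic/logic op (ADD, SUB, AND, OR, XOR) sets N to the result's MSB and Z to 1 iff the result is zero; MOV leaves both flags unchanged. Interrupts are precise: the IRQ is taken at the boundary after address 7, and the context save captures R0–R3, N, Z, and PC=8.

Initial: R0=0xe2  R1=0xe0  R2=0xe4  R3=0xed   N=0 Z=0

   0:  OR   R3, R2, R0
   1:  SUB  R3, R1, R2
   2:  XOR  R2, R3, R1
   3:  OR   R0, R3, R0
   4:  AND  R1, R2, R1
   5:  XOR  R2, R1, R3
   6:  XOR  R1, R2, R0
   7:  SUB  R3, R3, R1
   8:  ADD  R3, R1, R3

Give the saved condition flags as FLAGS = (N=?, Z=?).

FLAGS = (N=1, Z=0)

after  0: R0=0xe2 R1=0xe0 R2=0xe4 R3=0xe6  N=1 Z=0
after  1: R0=0xe2 R1=0xe0 R2=0xe4 R3=0xfc  N=1 Z=0
after  2: R0=0xe2 R1=0xe0 R2=0x1c R3=0xfc  N=0 Z=0
after  3: R0=0xfe R1=0xe0 R2=0x1c R3=0xfc  N=1 Z=0
after  4: R0=0xfe R1=0x00 R2=0x1c R3=0xfc  N=0 Z=1
after  5: R0=0xfe R1=0x00 R2=0xfc R3=0xfc  N=1 Z=0
after  6: R0=0xfe R1=0x02 R2=0xfc R3=0xfc  N=0 Z=0
after  7: R0=0xfe R1=0x02 R2=0xfc R3=0xfa  N=1 Z=0
-- IRQ taken; context saved, return-PC = 8 --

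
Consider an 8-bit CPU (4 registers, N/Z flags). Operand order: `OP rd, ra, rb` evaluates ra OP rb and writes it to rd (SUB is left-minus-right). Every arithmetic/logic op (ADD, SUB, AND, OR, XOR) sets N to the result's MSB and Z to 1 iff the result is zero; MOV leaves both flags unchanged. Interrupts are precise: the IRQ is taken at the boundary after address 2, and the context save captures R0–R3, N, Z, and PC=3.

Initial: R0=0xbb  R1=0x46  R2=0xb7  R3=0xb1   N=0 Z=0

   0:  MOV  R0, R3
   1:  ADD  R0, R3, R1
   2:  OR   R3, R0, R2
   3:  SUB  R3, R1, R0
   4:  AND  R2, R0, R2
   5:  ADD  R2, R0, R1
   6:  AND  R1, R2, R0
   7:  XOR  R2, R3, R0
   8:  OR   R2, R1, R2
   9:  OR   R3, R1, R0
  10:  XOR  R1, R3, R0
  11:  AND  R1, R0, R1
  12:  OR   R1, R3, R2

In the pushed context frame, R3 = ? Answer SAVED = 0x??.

after  0: R0=0xb1 R1=0x46 R2=0xb7 R3=0xb1  N=0 Z=0
after  1: R0=0xf7 R1=0x46 R2=0xb7 R3=0xb1  N=1 Z=0
after  2: R0=0xf7 R1=0x46 R2=0xb7 R3=0xf7  N=1 Z=0
-- IRQ taken; context saved, return-PC = 3 --

SAVED = 0xf7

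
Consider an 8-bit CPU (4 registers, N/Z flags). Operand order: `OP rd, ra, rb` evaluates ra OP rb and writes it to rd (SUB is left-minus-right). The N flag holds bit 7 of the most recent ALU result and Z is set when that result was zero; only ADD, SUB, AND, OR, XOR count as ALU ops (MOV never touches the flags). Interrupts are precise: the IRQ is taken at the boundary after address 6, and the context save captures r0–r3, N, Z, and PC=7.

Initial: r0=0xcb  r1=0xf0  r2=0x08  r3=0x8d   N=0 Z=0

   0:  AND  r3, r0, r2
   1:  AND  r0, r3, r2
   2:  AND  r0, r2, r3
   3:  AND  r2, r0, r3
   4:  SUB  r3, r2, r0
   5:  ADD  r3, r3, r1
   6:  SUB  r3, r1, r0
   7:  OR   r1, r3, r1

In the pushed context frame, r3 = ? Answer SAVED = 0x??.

after  0: r0=0xcb r1=0xf0 r2=0x08 r3=0x08  N=0 Z=0
after  1: r0=0x08 r1=0xf0 r2=0x08 r3=0x08  N=0 Z=0
after  2: r0=0x08 r1=0xf0 r2=0x08 r3=0x08  N=0 Z=0
after  3: r0=0x08 r1=0xf0 r2=0x08 r3=0x08  N=0 Z=0
after  4: r0=0x08 r1=0xf0 r2=0x08 r3=0x00  N=0 Z=1
after  5: r0=0x08 r1=0xf0 r2=0x08 r3=0xf0  N=1 Z=0
after  6: r0=0x08 r1=0xf0 r2=0x08 r3=0xe8  N=1 Z=0
-- IRQ taken; context saved, return-PC = 7 --

SAVED = 0xe8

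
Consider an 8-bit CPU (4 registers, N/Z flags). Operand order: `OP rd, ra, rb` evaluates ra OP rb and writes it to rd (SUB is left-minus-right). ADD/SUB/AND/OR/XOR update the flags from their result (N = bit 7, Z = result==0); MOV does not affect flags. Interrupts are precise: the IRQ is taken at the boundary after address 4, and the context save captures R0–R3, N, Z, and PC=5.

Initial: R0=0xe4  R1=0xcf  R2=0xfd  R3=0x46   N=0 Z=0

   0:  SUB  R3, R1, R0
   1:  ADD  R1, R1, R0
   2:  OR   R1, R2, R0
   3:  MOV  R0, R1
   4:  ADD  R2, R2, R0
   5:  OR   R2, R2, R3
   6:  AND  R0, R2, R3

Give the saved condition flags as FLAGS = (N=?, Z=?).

FLAGS = (N=1, Z=0)

after  0: R0=0xe4 R1=0xcf R2=0xfd R3=0xeb  N=1 Z=0
after  1: R0=0xe4 R1=0xb3 R2=0xfd R3=0xeb  N=1 Z=0
after  2: R0=0xe4 R1=0xfd R2=0xfd R3=0xeb  N=1 Z=0
after  3: R0=0xfd R1=0xfd R2=0xfd R3=0xeb  N=1 Z=0
after  4: R0=0xfd R1=0xfd R2=0xfa R3=0xeb  N=1 Z=0
-- IRQ taken; context saved, return-PC = 5 --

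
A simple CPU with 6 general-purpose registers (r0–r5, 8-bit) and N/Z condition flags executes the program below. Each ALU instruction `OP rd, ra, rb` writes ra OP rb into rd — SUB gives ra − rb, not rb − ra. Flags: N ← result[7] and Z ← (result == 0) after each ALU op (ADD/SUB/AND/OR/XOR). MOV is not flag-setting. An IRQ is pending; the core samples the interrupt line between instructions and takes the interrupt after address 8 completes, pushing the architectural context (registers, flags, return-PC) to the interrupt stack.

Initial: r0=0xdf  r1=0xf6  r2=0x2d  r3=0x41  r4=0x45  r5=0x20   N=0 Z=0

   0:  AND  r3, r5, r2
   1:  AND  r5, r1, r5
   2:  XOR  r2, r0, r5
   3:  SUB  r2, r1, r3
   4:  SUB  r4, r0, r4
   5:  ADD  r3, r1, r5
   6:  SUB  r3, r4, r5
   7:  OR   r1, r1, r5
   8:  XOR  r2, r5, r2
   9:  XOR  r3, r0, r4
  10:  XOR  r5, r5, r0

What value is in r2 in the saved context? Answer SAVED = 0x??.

SAVED = 0xf6

after  0: r0=0xdf r1=0xf6 r2=0x2d r3=0x20 r4=0x45 r5=0x20  N=0 Z=0
after  1: r0=0xdf r1=0xf6 r2=0x2d r3=0x20 r4=0x45 r5=0x20  N=0 Z=0
after  2: r0=0xdf r1=0xf6 r2=0xff r3=0x20 r4=0x45 r5=0x20  N=1 Z=0
after  3: r0=0xdf r1=0xf6 r2=0xd6 r3=0x20 r4=0x45 r5=0x20  N=1 Z=0
after  4: r0=0xdf r1=0xf6 r2=0xd6 r3=0x20 r4=0x9a r5=0x20  N=1 Z=0
after  5: r0=0xdf r1=0xf6 r2=0xd6 r3=0x16 r4=0x9a r5=0x20  N=0 Z=0
after  6: r0=0xdf r1=0xf6 r2=0xd6 r3=0x7a r4=0x9a r5=0x20  N=0 Z=0
after  7: r0=0xdf r1=0xf6 r2=0xd6 r3=0x7a r4=0x9a r5=0x20  N=1 Z=0
after  8: r0=0xdf r1=0xf6 r2=0xf6 r3=0x7a r4=0x9a r5=0x20  N=1 Z=0
-- IRQ taken; context saved, return-PC = 9 --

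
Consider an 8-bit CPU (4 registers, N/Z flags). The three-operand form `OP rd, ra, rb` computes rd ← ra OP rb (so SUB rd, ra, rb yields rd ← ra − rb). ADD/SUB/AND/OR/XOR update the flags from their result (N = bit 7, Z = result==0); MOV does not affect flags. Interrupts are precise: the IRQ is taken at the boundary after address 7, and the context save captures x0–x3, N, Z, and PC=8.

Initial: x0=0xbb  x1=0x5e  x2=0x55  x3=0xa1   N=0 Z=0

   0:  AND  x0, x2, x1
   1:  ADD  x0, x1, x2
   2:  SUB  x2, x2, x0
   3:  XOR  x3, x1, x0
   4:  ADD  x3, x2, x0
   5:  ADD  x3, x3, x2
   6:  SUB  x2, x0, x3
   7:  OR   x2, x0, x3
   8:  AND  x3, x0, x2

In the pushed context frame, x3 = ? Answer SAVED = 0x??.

after  0: x0=0x54 x1=0x5e x2=0x55 x3=0xa1  N=0 Z=0
after  1: x0=0xb3 x1=0x5e x2=0x55 x3=0xa1  N=1 Z=0
after  2: x0=0xb3 x1=0x5e x2=0xa2 x3=0xa1  N=1 Z=0
after  3: x0=0xb3 x1=0x5e x2=0xa2 x3=0xed  N=1 Z=0
after  4: x0=0xb3 x1=0x5e x2=0xa2 x3=0x55  N=0 Z=0
after  5: x0=0xb3 x1=0x5e x2=0xa2 x3=0xf7  N=1 Z=0
after  6: x0=0xb3 x1=0x5e x2=0xbc x3=0xf7  N=1 Z=0
after  7: x0=0xb3 x1=0x5e x2=0xf7 x3=0xf7  N=1 Z=0
-- IRQ taken; context saved, return-PC = 8 --

SAVED = 0xf7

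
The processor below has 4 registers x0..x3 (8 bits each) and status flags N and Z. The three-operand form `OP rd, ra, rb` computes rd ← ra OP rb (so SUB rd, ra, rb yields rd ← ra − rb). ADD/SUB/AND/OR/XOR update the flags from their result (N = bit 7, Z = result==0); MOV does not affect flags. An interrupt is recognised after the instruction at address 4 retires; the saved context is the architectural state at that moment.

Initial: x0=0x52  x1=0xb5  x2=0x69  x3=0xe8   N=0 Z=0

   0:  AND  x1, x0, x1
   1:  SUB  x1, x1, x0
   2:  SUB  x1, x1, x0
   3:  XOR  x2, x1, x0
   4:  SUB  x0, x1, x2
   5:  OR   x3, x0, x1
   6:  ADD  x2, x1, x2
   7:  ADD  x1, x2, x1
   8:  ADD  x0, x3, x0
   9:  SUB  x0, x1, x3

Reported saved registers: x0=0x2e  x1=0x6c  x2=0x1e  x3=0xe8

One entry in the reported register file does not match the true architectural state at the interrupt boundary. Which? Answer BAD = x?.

after  0: x0=0x52 x1=0x10 x2=0x69 x3=0xe8  N=0 Z=0
after  1: x0=0x52 x1=0xbe x2=0x69 x3=0xe8  N=1 Z=0
after  2: x0=0x52 x1=0x6c x2=0x69 x3=0xe8  N=0 Z=0
after  3: x0=0x52 x1=0x6c x2=0x3e x3=0xe8  N=0 Z=0
after  4: x0=0x2e x1=0x6c x2=0x3e x3=0xe8  N=0 Z=0
-- IRQ taken; context saved, return-PC = 5 --
mismatch: x2: reported 0x1e vs actual 0x3e

BAD = x2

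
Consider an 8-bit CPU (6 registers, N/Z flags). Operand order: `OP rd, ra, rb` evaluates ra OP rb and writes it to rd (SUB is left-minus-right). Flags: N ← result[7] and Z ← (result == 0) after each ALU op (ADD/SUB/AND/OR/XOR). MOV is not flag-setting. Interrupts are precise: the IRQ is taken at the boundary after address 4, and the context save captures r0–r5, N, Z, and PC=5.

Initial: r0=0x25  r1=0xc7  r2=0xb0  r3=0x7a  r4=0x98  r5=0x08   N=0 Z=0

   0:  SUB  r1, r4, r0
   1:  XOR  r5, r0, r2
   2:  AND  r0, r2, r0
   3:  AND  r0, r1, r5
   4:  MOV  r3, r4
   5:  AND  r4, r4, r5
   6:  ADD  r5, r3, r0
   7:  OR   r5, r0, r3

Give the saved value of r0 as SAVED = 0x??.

after  0: r0=0x25 r1=0x73 r2=0xb0 r3=0x7a r4=0x98 r5=0x08  N=0 Z=0
after  1: r0=0x25 r1=0x73 r2=0xb0 r3=0x7a r4=0x98 r5=0x95  N=1 Z=0
after  2: r0=0x20 r1=0x73 r2=0xb0 r3=0x7a r4=0x98 r5=0x95  N=0 Z=0
after  3: r0=0x11 r1=0x73 r2=0xb0 r3=0x7a r4=0x98 r5=0x95  N=0 Z=0
after  4: r0=0x11 r1=0x73 r2=0xb0 r3=0x98 r4=0x98 r5=0x95  N=0 Z=0
-- IRQ taken; context saved, return-PC = 5 --

SAVED = 0x11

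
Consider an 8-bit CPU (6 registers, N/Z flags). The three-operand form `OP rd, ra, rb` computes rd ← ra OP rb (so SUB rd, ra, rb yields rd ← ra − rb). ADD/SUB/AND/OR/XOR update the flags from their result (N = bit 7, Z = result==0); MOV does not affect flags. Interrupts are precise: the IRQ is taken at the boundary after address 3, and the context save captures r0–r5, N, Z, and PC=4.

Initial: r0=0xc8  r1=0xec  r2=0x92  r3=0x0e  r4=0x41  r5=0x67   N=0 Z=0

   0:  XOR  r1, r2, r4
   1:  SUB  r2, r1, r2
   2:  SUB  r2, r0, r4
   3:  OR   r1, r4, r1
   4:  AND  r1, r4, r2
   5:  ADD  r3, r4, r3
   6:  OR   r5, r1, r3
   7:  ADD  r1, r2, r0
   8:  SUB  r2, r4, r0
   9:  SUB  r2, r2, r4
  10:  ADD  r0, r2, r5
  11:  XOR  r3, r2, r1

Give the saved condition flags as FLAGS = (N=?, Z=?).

FLAGS = (N=1, Z=0)

after  0: r0=0xc8 r1=0xd3 r2=0x92 r3=0x0e r4=0x41 r5=0x67  N=1 Z=0
after  1: r0=0xc8 r1=0xd3 r2=0x41 r3=0x0e r4=0x41 r5=0x67  N=0 Z=0
after  2: r0=0xc8 r1=0xd3 r2=0x87 r3=0x0e r4=0x41 r5=0x67  N=1 Z=0
after  3: r0=0xc8 r1=0xd3 r2=0x87 r3=0x0e r4=0x41 r5=0x67  N=1 Z=0
-- IRQ taken; context saved, return-PC = 4 --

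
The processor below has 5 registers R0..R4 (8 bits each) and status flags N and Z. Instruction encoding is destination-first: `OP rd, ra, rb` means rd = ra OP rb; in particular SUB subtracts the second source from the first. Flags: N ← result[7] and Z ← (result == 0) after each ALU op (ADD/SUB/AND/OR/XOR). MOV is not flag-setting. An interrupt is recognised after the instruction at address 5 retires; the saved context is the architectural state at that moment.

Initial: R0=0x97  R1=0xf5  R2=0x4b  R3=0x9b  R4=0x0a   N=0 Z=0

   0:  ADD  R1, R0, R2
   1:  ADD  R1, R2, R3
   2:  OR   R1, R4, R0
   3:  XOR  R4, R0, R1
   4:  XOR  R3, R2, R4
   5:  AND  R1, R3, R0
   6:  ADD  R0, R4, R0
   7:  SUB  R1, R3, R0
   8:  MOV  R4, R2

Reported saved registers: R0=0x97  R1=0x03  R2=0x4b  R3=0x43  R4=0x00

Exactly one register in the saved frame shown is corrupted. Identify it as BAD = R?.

BAD = R4

after  0: R0=0x97 R1=0xe2 R2=0x4b R3=0x9b R4=0x0a  N=1 Z=0
after  1: R0=0x97 R1=0xe6 R2=0x4b R3=0x9b R4=0x0a  N=1 Z=0
after  2: R0=0x97 R1=0x9f R2=0x4b R3=0x9b R4=0x0a  N=1 Z=0
after  3: R0=0x97 R1=0x9f R2=0x4b R3=0x9b R4=0x08  N=0 Z=0
after  4: R0=0x97 R1=0x9f R2=0x4b R3=0x43 R4=0x08  N=0 Z=0
after  5: R0=0x97 R1=0x03 R2=0x4b R3=0x43 R4=0x08  N=0 Z=0
-- IRQ taken; context saved, return-PC = 6 --
mismatch: R4: reported 0x00 vs actual 0x08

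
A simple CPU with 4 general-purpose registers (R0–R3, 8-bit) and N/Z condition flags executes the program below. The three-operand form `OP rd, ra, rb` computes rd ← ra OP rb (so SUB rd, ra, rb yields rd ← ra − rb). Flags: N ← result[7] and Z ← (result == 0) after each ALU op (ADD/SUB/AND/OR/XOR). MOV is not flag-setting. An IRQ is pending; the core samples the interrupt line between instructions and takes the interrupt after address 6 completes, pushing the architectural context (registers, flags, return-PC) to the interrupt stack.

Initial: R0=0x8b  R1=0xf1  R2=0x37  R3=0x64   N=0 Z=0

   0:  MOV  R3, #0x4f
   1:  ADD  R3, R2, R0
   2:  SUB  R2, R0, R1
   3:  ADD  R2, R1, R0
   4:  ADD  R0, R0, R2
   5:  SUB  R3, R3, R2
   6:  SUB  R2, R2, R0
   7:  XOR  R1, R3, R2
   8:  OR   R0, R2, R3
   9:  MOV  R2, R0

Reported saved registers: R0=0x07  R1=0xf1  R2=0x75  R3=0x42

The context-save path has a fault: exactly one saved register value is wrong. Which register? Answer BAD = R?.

after  0: R0=0x8b R1=0xf1 R2=0x37 R3=0x4f  N=0 Z=0
after  1: R0=0x8b R1=0xf1 R2=0x37 R3=0xc2  N=1 Z=0
after  2: R0=0x8b R1=0xf1 R2=0x9a R3=0xc2  N=1 Z=0
after  3: R0=0x8b R1=0xf1 R2=0x7c R3=0xc2  N=0 Z=0
after  4: R0=0x07 R1=0xf1 R2=0x7c R3=0xc2  N=0 Z=0
after  5: R0=0x07 R1=0xf1 R2=0x7c R3=0x46  N=0 Z=0
after  6: R0=0x07 R1=0xf1 R2=0x75 R3=0x46  N=0 Z=0
-- IRQ taken; context saved, return-PC = 7 --
mismatch: R3: reported 0x42 vs actual 0x46

BAD = R3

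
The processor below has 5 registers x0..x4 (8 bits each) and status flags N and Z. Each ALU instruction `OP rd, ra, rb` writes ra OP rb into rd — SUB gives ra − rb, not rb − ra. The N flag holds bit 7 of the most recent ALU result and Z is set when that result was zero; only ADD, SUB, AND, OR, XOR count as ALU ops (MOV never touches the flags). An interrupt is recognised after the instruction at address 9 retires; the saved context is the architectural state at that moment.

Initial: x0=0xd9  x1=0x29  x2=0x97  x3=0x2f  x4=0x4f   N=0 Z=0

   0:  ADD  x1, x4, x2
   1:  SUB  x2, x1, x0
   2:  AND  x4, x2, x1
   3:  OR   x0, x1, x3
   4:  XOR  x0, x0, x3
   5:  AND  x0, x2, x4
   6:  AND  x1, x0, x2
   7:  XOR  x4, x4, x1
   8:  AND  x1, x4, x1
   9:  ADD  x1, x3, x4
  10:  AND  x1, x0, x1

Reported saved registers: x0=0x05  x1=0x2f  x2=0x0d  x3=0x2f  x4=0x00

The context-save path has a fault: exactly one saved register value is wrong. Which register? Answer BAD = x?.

BAD = x0

after  0: x0=0xd9 x1=0xe6 x2=0x97 x3=0x2f x4=0x4f  N=1 Z=0
after  1: x0=0xd9 x1=0xe6 x2=0x0d x3=0x2f x4=0x4f  N=0 Z=0
after  2: x0=0xd9 x1=0xe6 x2=0x0d x3=0x2f x4=0x04  N=0 Z=0
after  3: x0=0xef x1=0xe6 x2=0x0d x3=0x2f x4=0x04  N=1 Z=0
after  4: x0=0xc0 x1=0xe6 x2=0x0d x3=0x2f x4=0x04  N=1 Z=0
after  5: x0=0x04 x1=0xe6 x2=0x0d x3=0x2f x4=0x04  N=0 Z=0
after  6: x0=0x04 x1=0x04 x2=0x0d x3=0x2f x4=0x04  N=0 Z=0
after  7: x0=0x04 x1=0x04 x2=0x0d x3=0x2f x4=0x00  N=0 Z=1
after  8: x0=0x04 x1=0x00 x2=0x0d x3=0x2f x4=0x00  N=0 Z=1
after  9: x0=0x04 x1=0x2f x2=0x0d x3=0x2f x4=0x00  N=0 Z=0
-- IRQ taken; context saved, return-PC = 10 --
mismatch: x0: reported 0x05 vs actual 0x04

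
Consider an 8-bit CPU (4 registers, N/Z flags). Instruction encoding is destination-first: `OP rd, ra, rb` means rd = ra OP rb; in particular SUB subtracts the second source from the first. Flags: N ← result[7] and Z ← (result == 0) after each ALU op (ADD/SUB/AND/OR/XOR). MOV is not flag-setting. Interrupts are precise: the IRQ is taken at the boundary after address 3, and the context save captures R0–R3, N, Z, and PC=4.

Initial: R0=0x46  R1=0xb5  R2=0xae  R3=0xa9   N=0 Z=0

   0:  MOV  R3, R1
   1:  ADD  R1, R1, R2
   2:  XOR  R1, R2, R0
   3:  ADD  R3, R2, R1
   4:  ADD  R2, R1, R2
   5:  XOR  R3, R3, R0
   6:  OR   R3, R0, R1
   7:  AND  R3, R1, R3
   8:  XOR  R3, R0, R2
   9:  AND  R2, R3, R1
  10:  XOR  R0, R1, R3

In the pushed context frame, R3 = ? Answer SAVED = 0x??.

SAVED = 0x96

after  0: R0=0x46 R1=0xb5 R2=0xae R3=0xb5  N=0 Z=0
after  1: R0=0x46 R1=0x63 R2=0xae R3=0xb5  N=0 Z=0
after  2: R0=0x46 R1=0xe8 R2=0xae R3=0xb5  N=1 Z=0
after  3: R0=0x46 R1=0xe8 R2=0xae R3=0x96  N=1 Z=0
-- IRQ taken; context saved, return-PC = 4 --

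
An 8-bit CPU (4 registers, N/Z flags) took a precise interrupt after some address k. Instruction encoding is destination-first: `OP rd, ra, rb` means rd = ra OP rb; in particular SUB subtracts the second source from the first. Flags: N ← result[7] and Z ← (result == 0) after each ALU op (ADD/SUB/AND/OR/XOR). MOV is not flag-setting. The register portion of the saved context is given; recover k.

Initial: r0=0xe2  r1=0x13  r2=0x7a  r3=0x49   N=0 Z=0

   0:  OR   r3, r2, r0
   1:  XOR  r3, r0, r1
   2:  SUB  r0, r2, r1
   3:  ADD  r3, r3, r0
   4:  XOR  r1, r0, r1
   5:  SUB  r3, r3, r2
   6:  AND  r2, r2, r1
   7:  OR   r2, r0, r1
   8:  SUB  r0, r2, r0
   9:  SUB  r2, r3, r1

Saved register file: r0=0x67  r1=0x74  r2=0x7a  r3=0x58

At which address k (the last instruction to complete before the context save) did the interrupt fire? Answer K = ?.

K = 4

after  0: r0=0xe2 r1=0x13 r2=0x7a r3=0xfa  N=1 Z=0
after  1: r0=0xe2 r1=0x13 r2=0x7a r3=0xf1  N=1 Z=0
after  2: r0=0x67 r1=0x13 r2=0x7a r3=0xf1  N=0 Z=0
after  3: r0=0x67 r1=0x13 r2=0x7a r3=0x58  N=0 Z=0
after  4: r0=0x67 r1=0x74 r2=0x7a r3=0x58  N=0 Z=0
-- IRQ taken; context saved, return-PC = 5 --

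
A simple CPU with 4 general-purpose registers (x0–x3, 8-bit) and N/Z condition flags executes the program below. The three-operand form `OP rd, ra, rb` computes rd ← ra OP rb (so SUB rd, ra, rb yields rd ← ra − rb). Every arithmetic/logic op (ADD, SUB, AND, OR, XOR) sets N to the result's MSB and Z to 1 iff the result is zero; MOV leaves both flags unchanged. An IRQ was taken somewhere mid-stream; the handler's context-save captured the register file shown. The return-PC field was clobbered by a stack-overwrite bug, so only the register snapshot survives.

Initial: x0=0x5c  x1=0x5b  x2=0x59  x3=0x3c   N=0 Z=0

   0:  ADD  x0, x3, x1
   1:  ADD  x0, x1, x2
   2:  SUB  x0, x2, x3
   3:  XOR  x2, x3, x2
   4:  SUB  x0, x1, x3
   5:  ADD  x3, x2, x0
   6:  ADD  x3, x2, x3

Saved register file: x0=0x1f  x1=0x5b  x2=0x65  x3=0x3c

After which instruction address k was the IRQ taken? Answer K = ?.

after  0: x0=0x97 x1=0x5b x2=0x59 x3=0x3c  N=1 Z=0
after  1: x0=0xb4 x1=0x5b x2=0x59 x3=0x3c  N=1 Z=0
after  2: x0=0x1d x1=0x5b x2=0x59 x3=0x3c  N=0 Z=0
after  3: x0=0x1d x1=0x5b x2=0x65 x3=0x3c  N=0 Z=0
after  4: x0=0x1f x1=0x5b x2=0x65 x3=0x3c  N=0 Z=0
-- IRQ taken; context saved, return-PC = 5 --

K = 4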